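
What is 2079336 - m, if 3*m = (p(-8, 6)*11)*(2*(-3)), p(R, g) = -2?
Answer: 2079292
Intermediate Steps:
m = 44 (m = ((-2*11)*(2*(-3)))/3 = (-22*(-6))/3 = (1/3)*132 = 44)
2079336 - m = 2079336 - 1*44 = 2079336 - 44 = 2079292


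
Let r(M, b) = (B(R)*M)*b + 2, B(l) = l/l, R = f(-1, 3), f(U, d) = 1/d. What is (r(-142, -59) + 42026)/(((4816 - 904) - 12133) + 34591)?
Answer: 8401/4395 ≈ 1.9115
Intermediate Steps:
R = 1/3 ≈ 0.33333
B(l) = 1
r(M, b) = 2 + M*b (r(M, b) = (1*M)*b + 2 = M*b + 2 = 2 + M*b)
(r(-142, -59) + 42026)/(((4816 - 904) - 12133) + 34591) = ((2 - 142*(-59)) + 42026)/(((4816 - 904) - 12133) + 34591) = ((2 + 8378) + 42026)/((3912 - 12133) + 34591) = (8380 + 42026)/(-8221 + 34591) = 50406/26370 = 50406*(1/26370) = 8401/4395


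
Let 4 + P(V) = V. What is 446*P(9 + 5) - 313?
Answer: 4147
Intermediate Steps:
P(V) = -4 + V
446*P(9 + 5) - 313 = 446*(-4 + (9 + 5)) - 313 = 446*(-4 + 14) - 313 = 446*10 - 313 = 4460 - 313 = 4147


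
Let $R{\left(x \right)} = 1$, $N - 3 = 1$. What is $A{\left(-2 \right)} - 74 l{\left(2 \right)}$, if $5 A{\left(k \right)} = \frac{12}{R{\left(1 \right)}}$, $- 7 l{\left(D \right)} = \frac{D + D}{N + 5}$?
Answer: $\frac{2236}{315} \approx 7.0984$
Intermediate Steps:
$N = 4$ ($N = 3 + 1 = 4$)
$l{\left(D \right)} = - \frac{2 D}{63}$ ($l{\left(D \right)} = - \frac{\left(D + D\right) \frac{1}{4 + 5}}{7} = - \frac{2 D \frac{1}{9}}{7} = - \frac{\frac{2}{9} D}{7} = - \frac{2 D}{63}$)
$A{\left(k \right)} = \frac{12}{5}$ ($A{\left(k \right)} = \frac{12 \cdot 1^{-1}}{5} = \frac{12 \cdot 1}{5} = \frac{1}{5} \cdot 12 = \frac{12}{5}$)
$A{\left(-2 \right)} - 74 l{\left(2 \right)} = \frac{12}{5} - 74 \left(\left(- \frac{2}{63}\right) 2\right) = \frac{12}{5} - - \frac{296}{63} = \frac{12}{5} + \frac{296}{63} = \frac{2236}{315}$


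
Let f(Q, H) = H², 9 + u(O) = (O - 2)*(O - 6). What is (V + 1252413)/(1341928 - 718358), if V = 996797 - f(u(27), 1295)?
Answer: 114437/124714 ≈ 0.91760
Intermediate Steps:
u(O) = -9 + (-6 + O)*(-2 + O) (u(O) = -9 + (O - 2)*(O - 6) = -9 + (-2 + O)*(-6 + O) = -9 + (-6 + O)*(-2 + O))
V = -680228 (V = 996797 - 1*1295² = 996797 - 1*1677025 = 996797 - 1677025 = -680228)
(V + 1252413)/(1341928 - 718358) = (-680228 + 1252413)/(1341928 - 718358) = 572185/623570 = 572185*(1/623570) = 114437/124714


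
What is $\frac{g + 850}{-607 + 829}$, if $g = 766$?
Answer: $\frac{808}{111} \approx 7.2793$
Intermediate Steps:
$\frac{g + 850}{-607 + 829} = \frac{766 + 850}{-607 + 829} = \frac{1616}{222} = 1616 \cdot \frac{1}{222} = \frac{808}{111}$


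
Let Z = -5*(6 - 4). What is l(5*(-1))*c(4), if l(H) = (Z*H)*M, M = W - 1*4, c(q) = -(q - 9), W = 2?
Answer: -500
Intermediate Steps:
Z = -10 (Z = -5*2 = -10)
c(q) = 9 - q (c(q) = -(-9 + q) = 9 - q)
M = -2 (M = 2 - 1*4 = 2 - 4 = -2)
l(H) = 20*H (l(H) = -10*H*(-2) = 20*H)
l(5*(-1))*c(4) = (20*(5*(-1)))*(9 - 1*4) = (20*(-5))*(9 - 4) = -100*5 = -500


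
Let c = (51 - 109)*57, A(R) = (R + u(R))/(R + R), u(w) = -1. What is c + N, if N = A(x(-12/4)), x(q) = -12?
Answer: -79331/24 ≈ -3305.5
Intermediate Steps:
A(R) = (-1 + R)/(2*R) (A(R) = (R - 1)/(R + R) = (-1 + R)/((2*R)) = (-1 + R)*(1/(2*R)) = (-1 + R)/(2*R))
c = -3306 (c = -58*57 = -3306)
N = 13/24 (N = (1/2)*(-1 - 12)/(-12) = (1/2)*(-1/12)*(-13) = 13/24 ≈ 0.54167)
c + N = -3306 + 13/24 = -79331/24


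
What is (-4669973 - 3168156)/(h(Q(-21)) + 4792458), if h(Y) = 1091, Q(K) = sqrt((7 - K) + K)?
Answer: -7838129/4793549 ≈ -1.6351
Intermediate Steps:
Q(K) = sqrt(7)
(-4669973 - 3168156)/(h(Q(-21)) + 4792458) = (-4669973 - 3168156)/(1091 + 4792458) = -7838129/4793549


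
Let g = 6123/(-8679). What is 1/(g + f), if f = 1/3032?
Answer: -8771576/6185419 ≈ -1.4181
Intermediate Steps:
g = -2041/2893 (g = 6123*(-1/8679) = -2041/2893 ≈ -0.70550)
f = 1/3032 ≈ 0.00032982
1/(g + f) = 1/(-2041/2893 + 1/3032) = 1/(-6185419/8771576) = -8771576/6185419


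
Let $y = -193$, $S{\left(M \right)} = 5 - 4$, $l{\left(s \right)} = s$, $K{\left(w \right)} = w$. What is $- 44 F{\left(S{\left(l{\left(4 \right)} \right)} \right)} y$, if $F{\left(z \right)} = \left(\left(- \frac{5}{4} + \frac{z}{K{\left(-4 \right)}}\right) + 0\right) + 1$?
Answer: $-4246$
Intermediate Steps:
$S{\left(M \right)} = 1$
$F{\left(z \right)} = - \frac{1}{4} - \frac{z}{4}$ ($F{\left(z \right)} = \left(\left(- \frac{5}{4} + \frac{z}{-4}\right) + 0\right) + 1 = \left(\left(\left(-5\right) \frac{1}{4} + z \left(- \frac{1}{4}\right)\right) + 0\right) + 1 = \left(\left(- \frac{5}{4} - \frac{z}{4}\right) + 0\right) + 1 = \left(- \frac{5}{4} - \frac{z}{4}\right) + 1 = - \frac{1}{4} - \frac{z}{4}$)
$- 44 F{\left(S{\left(l{\left(4 \right)} \right)} \right)} y = - 44 \left(- \frac{1}{4} - \frac{1}{4}\right) \left(-193\right) = \left(-44\right) \left(- \frac{1}{2}\right) \left(-193\right) = 22 \left(-193\right) = -4246$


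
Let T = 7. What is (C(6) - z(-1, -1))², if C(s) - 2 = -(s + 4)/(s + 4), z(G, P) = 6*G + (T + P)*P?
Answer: 169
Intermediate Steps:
z(G, P) = 6*G + P*(7 + P) (z(G, P) = 6*G + (7 + P)*P = 6*G + P*(7 + P))
C(s) = 1 (C(s) = 2 - (s + 4)/(s + 4) = 2 - (4 + s)/(4 + s) = 2 - 1*1 = 2 - 1 = 1)
(C(6) - z(-1, -1))² = (1 - ((-1)² + 6*(-1) + 7*(-1)))² = (1 - (1 - 6 - 7))² = (1 - 1*(-12))² = (1 + 12)² = 13² = 169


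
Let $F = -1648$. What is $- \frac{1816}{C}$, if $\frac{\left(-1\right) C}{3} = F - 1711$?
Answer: $- \frac{1816}{10077} \approx -0.18021$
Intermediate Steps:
$C = 10077$ ($C = - 3 \left(-1648 - 1711\right) = \left(-3\right) \left(-3359\right) = 10077$)
$- \frac{1816}{C} = - \frac{1816}{10077}$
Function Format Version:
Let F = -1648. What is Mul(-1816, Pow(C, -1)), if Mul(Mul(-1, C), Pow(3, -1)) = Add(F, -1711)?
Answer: Rational(-1816, 10077) ≈ -0.18021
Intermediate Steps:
C = 10077 (C = Mul(-3, Add(-1648, -1711)) = Mul(-3, -3359) = 10077)
Mul(-1816, Pow(C, -1)) = Mul(-1816, Pow(10077, -1)) = Mul(-1816, Rational(1, 10077)) = Rational(-1816, 10077)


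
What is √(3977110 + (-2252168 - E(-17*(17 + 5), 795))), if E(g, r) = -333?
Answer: 5*√69011 ≈ 1313.5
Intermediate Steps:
√(3977110 + (-2252168 - E(-17*(17 + 5), 795))) = √(3977110 + (-2252168 - 1*(-333))) = √(3977110 + (-2252168 + 333)) = √(3977110 - 2251835) = √1725275 = 5*√69011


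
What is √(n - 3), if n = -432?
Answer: I*√435 ≈ 20.857*I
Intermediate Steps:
√(n - 3) = √(-432 - 3) = √(-435) = I*√435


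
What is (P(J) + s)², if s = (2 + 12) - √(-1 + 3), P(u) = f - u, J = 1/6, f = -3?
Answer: 4297/36 - 65*√2/3 ≈ 88.720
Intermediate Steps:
J = ⅙ ≈ 0.16667
P(u) = -3 - u
s = 14 - √2 ≈ 12.586
(P(J) + s)² = ((-3 - 1*⅙) + (14 - √2))² = ((-3 - ⅙) + (14 - √2))² = (-19/6 + (14 - √2))² = (65/6 - √2)²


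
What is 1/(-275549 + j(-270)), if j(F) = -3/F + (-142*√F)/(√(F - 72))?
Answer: -42406989390/11685200598310339 + 1150200*√285/11685200598310339 ≈ -3.6275e-6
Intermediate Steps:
j(F) = -3/F - 142*√F/√(-72 + F) (j(F) = -3/F + (-142*√F)/(√(-72 + F)) = -3/F + (-142*√F)/√(-72 + F) = -3/F - 142*√F/√(-72 + F))
1/(-275549 + j(-270)) = 1/(-275549 + (-3/(-270) - 142*√(-270)/√(-72 - 270))) = 1/(-275549 + (-3*(-1/270) - 142*3*I*√30/√(-342))) = 1/(-275549 + (1/90 - 142*3*I*√30*(-I*√38/114))) = 1/(-275549 + (1/90 - 142*√285/19)) = 1/(-24799409/90 - 142*√285/19)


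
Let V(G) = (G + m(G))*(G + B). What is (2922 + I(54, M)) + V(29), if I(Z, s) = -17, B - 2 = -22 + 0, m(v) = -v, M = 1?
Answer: 2905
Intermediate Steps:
B = -20 (B = 2 + (-22 + 0) = 2 - 22 = -20)
V(G) = 0 (V(G) = (G - G)*(G - 20) = 0*(-20 + G) = 0)
(2922 + I(54, M)) + V(29) = (2922 - 17) + 0 = 2905 + 0 = 2905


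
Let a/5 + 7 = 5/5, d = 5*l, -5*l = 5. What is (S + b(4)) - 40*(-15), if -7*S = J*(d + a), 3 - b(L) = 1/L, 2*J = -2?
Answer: 2391/4 ≈ 597.75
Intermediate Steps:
l = -1 (l = -1/5*5 = -1)
J = -1 (J = (1/2)*(-2) = -1)
d = -5 (d = 5*(-1) = -5)
b(L) = 3 - 1/L
a = -30 (a = -35 + 5*(5/5) = -35 + 5*(5*(1/5)) = -35 + 5*1 = -35 + 5 = -30)
S = -5 (S = -(-1)*(-5 - 30)/7 = -(-1)*(-35)/7 = -1/7*35 = -5)
(S + b(4)) - 40*(-15) = (-5 + (3 - 1/4)) - 40*(-15) = (-5 + (3 - 1*1/4)) + 600 = (-5 + (3 - 1/4)) + 600 = (-5 + 11/4) + 600 = -9/4 + 600 = 2391/4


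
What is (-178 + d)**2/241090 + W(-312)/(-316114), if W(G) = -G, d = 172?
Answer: -15959994/19052981065 ≈ -0.00083766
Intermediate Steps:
(-178 + d)**2/241090 + W(-312)/(-316114) = (-178 + 172)**2/241090 - 1*(-312)/(-316114) = (-6)**2*(1/241090) + 312*(-1/316114) = 36*(1/241090) - 156/158057 = 18/120545 - 156/158057 = -15959994/19052981065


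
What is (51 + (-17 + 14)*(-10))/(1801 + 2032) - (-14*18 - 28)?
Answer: 1073321/3833 ≈ 280.02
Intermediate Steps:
(51 + (-17 + 14)*(-10))/(1801 + 2032) - (-14*18 - 28) = (51 - 3*(-10))/3833 - (-252 - 28) = (51 + 30)*(1/3833) - 1*(-280) = 81*(1/3833) + 280 = 81/3833 + 280 = 1073321/3833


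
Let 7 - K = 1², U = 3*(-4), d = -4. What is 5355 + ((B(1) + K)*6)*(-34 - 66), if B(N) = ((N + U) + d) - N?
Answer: 11355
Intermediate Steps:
U = -12
B(N) = -16 (B(N) = ((N - 12) - 4) - N = ((-12 + N) - 4) - N = (-16 + N) - N = -16)
K = 6 (K = 7 - 1*1² = 7 - 1*1 = 7 - 1 = 6)
5355 + ((B(1) + K)*6)*(-34 - 66) = 5355 + ((-16 + 6)*6)*(-34 - 66) = 5355 - 10*6*(-100) = 5355 - 60*(-100) = 5355 + 6000 = 11355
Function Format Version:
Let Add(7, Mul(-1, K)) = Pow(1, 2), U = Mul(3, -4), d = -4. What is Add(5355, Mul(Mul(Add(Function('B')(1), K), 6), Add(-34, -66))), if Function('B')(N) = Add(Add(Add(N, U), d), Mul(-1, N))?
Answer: 11355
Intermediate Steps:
U = -12
Function('B')(N) = -16 (Function('B')(N) = Add(Add(Add(N, -12), -4), Mul(-1, N)) = Add(Add(Add(-12, N), -4), Mul(-1, N)) = Add(Add(-16, N), Mul(-1, N)) = -16)
K = 6 (K = Add(7, Mul(-1, Pow(1, 2))) = Add(7, Mul(-1, 1)) = Add(7, -1) = 6)
Add(5355, Mul(Mul(Add(Function('B')(1), K), 6), Add(-34, -66))) = Add(5355, Mul(Mul(Add(-16, 6), 6), Add(-34, -66))) = Add(5355, Mul(Mul(-10, 6), -100)) = Add(5355, Mul(-60, -100)) = Add(5355, 6000) = 11355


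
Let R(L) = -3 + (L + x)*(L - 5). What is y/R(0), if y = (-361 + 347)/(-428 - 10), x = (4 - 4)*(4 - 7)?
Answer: -7/657 ≈ -0.010654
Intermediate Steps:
x = 0 (x = 0*(-3) = 0)
y = 7/219 (y = -14/(-438) = -14*(-1/438) = 7/219 ≈ 0.031963)
R(L) = -3 + L*(-5 + L) (R(L) = -3 + (L + 0)*(L - 5) = -3 + L*(-5 + L))
y/R(0) = 7/(219*(-3 + 0² - 5*0)) = 7/(219*(-3 + 0 + 0)) = (7/219)/(-3) = (7/219)*(-⅓) = -7/657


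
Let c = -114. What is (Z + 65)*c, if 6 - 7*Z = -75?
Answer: -61104/7 ≈ -8729.1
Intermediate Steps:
Z = 81/7 (Z = 6/7 - 1/7*(-75) = 6/7 + 75/7 = 81/7 ≈ 11.571)
(Z + 65)*c = (81/7 + 65)*(-114) = (536/7)*(-114) = -61104/7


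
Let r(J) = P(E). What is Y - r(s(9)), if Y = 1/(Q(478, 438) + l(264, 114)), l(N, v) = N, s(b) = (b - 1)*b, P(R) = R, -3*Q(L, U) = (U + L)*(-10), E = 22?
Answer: -218941/9952 ≈ -22.000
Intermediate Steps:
Q(L, U) = 10*L/3 + 10*U/3 (Q(L, U) = -(U + L)*(-10)/3 = -(L + U)*(-10)/3 = -(-10*L - 10*U)/3 = 10*L/3 + 10*U/3)
s(b) = b*(-1 + b) (s(b) = (-1 + b)*b = b*(-1 + b))
r(J) = 22
Y = 3/9952 (Y = 1/(((10/3)*478 + (10/3)*438) + 264) = 1/((4780/3 + 1460) + 264) = 1/(9160/3 + 264) = 1/(9952/3) = 3/9952 ≈ 0.00030145)
Y - r(s(9)) = 3/9952 - 1*22 = 3/9952 - 22 = -218941/9952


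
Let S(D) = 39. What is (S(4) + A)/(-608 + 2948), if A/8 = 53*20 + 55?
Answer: 8959/2340 ≈ 3.8286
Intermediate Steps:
A = 8920 (A = 8*(53*20 + 55) = 8*(1060 + 55) = 8*1115 = 8920)
(S(4) + A)/(-608 + 2948) = (39 + 8920)/(-608 + 2948) = 8959/2340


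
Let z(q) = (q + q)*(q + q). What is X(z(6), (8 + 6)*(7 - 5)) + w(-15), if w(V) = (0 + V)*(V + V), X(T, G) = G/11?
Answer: 4978/11 ≈ 452.55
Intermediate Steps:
z(q) = 4*q² (z(q) = (2*q)*(2*q) = 4*q²)
X(T, G) = G/11 (X(T, G) = G*(1/11) = G/11)
w(V) = 2*V² (w(V) = V*(2*V) = 2*V²)
X(z(6), (8 + 6)*(7 - 5)) + w(-15) = ((8 + 6)*(7 - 5))/11 + 2*(-15)² = (14*2)/11 + 2*225 = (1/11)*28 + 450 = 28/11 + 450 = 4978/11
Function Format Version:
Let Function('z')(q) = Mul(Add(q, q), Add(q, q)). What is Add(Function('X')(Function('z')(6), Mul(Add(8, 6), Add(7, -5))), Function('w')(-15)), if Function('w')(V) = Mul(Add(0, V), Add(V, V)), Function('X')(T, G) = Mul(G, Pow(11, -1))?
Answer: Rational(4978, 11) ≈ 452.55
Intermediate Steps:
Function('z')(q) = Mul(4, Pow(q, 2)) (Function('z')(q) = Mul(Mul(2, q), Mul(2, q)) = Mul(4, Pow(q, 2)))
Function('X')(T, G) = Mul(Rational(1, 11), G) (Function('X')(T, G) = Mul(G, Rational(1, 11)) = Mul(Rational(1, 11), G))
Function('w')(V) = Mul(2, Pow(V, 2)) (Function('w')(V) = Mul(V, Mul(2, V)) = Mul(2, Pow(V, 2)))
Add(Function('X')(Function('z')(6), Mul(Add(8, 6), Add(7, -5))), Function('w')(-15)) = Add(Mul(Rational(1, 11), Mul(Add(8, 6), Add(7, -5))), Mul(2, Pow(-15, 2))) = Add(Mul(Rational(1, 11), Mul(14, 2)), Mul(2, 225)) = Add(Mul(Rational(1, 11), 28), 450) = Add(Rational(28, 11), 450) = Rational(4978, 11)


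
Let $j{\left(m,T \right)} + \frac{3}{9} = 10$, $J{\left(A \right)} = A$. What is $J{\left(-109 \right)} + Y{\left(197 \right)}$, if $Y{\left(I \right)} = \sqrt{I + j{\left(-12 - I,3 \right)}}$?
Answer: $-109 + \frac{2 \sqrt{465}}{3} \approx -94.624$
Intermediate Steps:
$j{\left(m,T \right)} = \frac{29}{3}$ ($j{\left(m,T \right)} = - \frac{1}{3} + 10 = \frac{29}{3}$)
$Y{\left(I \right)} = \sqrt{\frac{29}{3} + I}$ ($Y{\left(I \right)} = \sqrt{I + \frac{29}{3}} = \sqrt{\frac{29}{3} + I}$)
$J{\left(-109 \right)} + Y{\left(197 \right)} = -109 + \frac{\sqrt{87 + 9 \cdot 197}}{3} = -109 + \frac{\sqrt{87 + 1773}}{3} = -109 + \frac{\sqrt{1860}}{3} = -109 + \frac{2 \sqrt{465}}{3}$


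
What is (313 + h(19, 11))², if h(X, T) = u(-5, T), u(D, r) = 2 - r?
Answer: 92416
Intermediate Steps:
h(X, T) = 2 - T
(313 + h(19, 11))² = (313 + (2 - 1*11))² = (313 + (2 - 11))² = (313 - 9)² = 304² = 92416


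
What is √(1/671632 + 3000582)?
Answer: 5*√3383827910967361/167908 ≈ 1732.2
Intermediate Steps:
√(1/671632 + 3000582) = √(2015286889825/671632) = 5*√3383827910967361/167908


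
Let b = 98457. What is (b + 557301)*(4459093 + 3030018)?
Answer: 4911044451138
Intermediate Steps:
(b + 557301)*(4459093 + 3030018) = (98457 + 557301)*(4459093 + 3030018) = 655758*7489111 = 4911044451138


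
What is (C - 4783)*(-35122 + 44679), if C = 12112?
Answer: 70043253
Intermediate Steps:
(C - 4783)*(-35122 + 44679) = (12112 - 4783)*(-35122 + 44679) = 7329*9557 = 70043253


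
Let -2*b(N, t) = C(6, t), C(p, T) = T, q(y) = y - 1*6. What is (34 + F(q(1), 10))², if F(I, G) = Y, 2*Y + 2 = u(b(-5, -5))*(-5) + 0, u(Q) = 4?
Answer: 529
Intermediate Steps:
q(y) = -6 + y (q(y) = y - 6 = -6 + y)
b(N, t) = -t/2
Y = -11 (Y = -1 + (4*(-5) + 0)/2 = -1 + (-20 + 0)/2 = -1 + (½)*(-20) = -1 - 10 = -11)
F(I, G) = -11
(34 + F(q(1), 10))² = (34 - 11)² = 23² = 529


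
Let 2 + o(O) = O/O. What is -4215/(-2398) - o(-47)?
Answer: 6613/2398 ≈ 2.7577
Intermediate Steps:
o(O) = -1 (o(O) = -2 + O/O = -2 + 1 = -1)
-4215/(-2398) - o(-47) = -4215/(-2398) - 1*(-1) = -4215*(-1/2398) + 1 = 4215/2398 + 1 = 6613/2398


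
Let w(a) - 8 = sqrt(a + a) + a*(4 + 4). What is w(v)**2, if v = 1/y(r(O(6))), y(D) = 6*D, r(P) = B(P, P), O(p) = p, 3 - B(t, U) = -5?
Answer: (98 + sqrt(6))**2/144 ≈ 70.070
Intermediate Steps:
B(t, U) = 8 (B(t, U) = 3 - 1*(-5) = 3 + 5 = 8)
r(P) = 8
v = 1/48 (v = 1/(6*8) = 1/48 ≈ 0.020833)
w(a) = 8 + 8*a + sqrt(2)*sqrt(a) (w(a) = 8 + (sqrt(a + a) + a*(4 + 4)) = 8 + (sqrt(2*a) + a*8) = 8 + (sqrt(2)*sqrt(a) + 8*a) = 8 + (8*a + sqrt(2)*sqrt(a)) = 8 + 8*a + sqrt(2)*sqrt(a))
w(v)**2 = (8 + 8*(1/48) + sqrt(2)*sqrt(1/48))**2 = (8 + 1/6 + sqrt(2)*(sqrt(3)/12))**2 = (8 + 1/6 + sqrt(6)/12)**2 = (49/6 + sqrt(6)/12)**2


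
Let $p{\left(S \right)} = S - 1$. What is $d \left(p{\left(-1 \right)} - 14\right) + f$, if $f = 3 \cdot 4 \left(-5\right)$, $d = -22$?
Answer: $292$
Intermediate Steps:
$p{\left(S \right)} = -1 + S$ ($p{\left(S \right)} = S - 1 = -1 + S$)
$f = -60$ ($f = 12 \left(-5\right) = -60$)
$d \left(p{\left(-1 \right)} - 14\right) + f = - 22 \left(\left(-1 - 1\right) - 14\right) - 60 = - 22 \left(-2 - 14\right) - 60 = \left(-22\right) \left(-16\right) - 60 = 352 - 60 = 292$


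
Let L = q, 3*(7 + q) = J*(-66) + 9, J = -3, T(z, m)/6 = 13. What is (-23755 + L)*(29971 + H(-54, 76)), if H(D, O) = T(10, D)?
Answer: -711950957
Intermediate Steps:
T(z, m) = 78 (T(z, m) = 6*13 = 78)
H(D, O) = 78
q = 62 (q = -7 + (-3*(-66) + 9)/3 = -7 + (198 + 9)/3 = -7 + (1/3)*207 = -7 + 69 = 62)
L = 62
(-23755 + L)*(29971 + H(-54, 76)) = (-23755 + 62)*(29971 + 78) = -23693*30049 = -711950957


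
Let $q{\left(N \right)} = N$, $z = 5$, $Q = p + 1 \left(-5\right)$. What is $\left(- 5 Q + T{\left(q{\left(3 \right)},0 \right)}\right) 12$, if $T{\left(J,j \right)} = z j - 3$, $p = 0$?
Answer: $264$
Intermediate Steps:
$Q = -5$ ($Q = 0 + 1 \left(-5\right) = 0 - 5 = -5$)
$T{\left(J,j \right)} = -3 + 5 j$ ($T{\left(J,j \right)} = 5 j - 3 = -3 + 5 j$)
$\left(- 5 Q + T{\left(q{\left(3 \right)},0 \right)}\right) 12 = \left(\left(-5\right) \left(-5\right) + \left(-3 + 5 \cdot 0\right)\right) 12 = \left(25 + \left(-3 + 0\right)\right) 12 = \left(25 - 3\right) 12 = 22 \cdot 12 = 264$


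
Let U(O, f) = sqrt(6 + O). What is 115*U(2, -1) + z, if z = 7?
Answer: 7 + 230*sqrt(2) ≈ 332.27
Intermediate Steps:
115*U(2, -1) + z = 115*sqrt(6 + 2) + 7 = 115*sqrt(8) + 7 = 115*(2*sqrt(2)) + 7 = 230*sqrt(2) + 7 = 7 + 230*sqrt(2)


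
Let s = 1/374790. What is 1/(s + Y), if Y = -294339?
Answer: -374790/110315313809 ≈ -3.3974e-6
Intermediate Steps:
s = 1/374790 ≈ 2.6682e-6
1/(s + Y) = 1/(1/374790 - 294339) = 1/(-110315313809/374790) = -374790/110315313809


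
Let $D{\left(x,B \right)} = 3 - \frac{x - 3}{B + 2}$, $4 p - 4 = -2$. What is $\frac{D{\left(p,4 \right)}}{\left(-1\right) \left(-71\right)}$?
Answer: $\frac{41}{852} \approx 0.048122$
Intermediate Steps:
$p = \frac{1}{2}$ ($p = 1 + \frac{1}{4} \left(-2\right) = 1 - \frac{1}{2} = \frac{1}{2} \approx 0.5$)
$D{\left(x,B \right)} = 3 - \frac{-3 + x}{2 + B}$
$\frac{D{\left(p,4 \right)}}{\left(-1\right) \left(-71\right)} = \frac{\frac{1}{2 + 4} \left(9 - \frac{1}{2} + 3 \cdot 4\right)}{\left(-1\right) \left(-71\right)} = \frac{\frac{1}{6} \left(9 - \frac{1}{2} + 12\right)}{71} = \frac{1}{6} \cdot \frac{41}{2} \cdot \frac{1}{71} = \frac{41}{12} \cdot \frac{1}{71} = \frac{41}{852}$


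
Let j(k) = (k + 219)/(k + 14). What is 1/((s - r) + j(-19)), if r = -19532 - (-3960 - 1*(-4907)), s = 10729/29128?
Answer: 29128/595357921 ≈ 4.8925e-5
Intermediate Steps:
s = 10729/29128 (s = 10729*(1/29128) = 10729/29128 ≈ 0.36834)
j(k) = (219 + k)/(14 + k)
r = -20479 (r = -19532 - (-3960 + 4907) = -19532 - 1*947 = -19532 - 947 = -20479)
1/((s - r) + j(-19)) = 1/((10729/29128 - 1*(-20479)) + (219 - 19)/(14 - 19)) = 1/((10729/29128 + 20479) + 200/(-5)) = 1/(596523041/29128 - ⅕*200) = 1/(596523041/29128 - 40) = 1/(595357921/29128) = 29128/595357921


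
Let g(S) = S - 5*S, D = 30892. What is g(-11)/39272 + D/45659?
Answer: 303799905/448280062 ≈ 0.67770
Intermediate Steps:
g(S) = -4*S
g(-11)/39272 + D/45659 = -4*(-11)/39272 + 30892/45659 = 44*(1/39272) + 30892*(1/45659) = 11/9818 + 30892/45659 = 303799905/448280062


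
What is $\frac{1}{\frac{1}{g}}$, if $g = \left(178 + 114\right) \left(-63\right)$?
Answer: $-18396$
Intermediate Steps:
$g = -18396$ ($g = 292 \left(-63\right) = -18396$)
$\frac{1}{\frac{1}{g}} = \frac{1}{\frac{1}{-18396}} = \frac{1}{- \frac{1}{18396}} = -18396$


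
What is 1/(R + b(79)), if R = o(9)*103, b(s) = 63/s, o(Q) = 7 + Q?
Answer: 79/130255 ≈ 0.00060650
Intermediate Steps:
R = 1648 (R = (7 + 9)*103 = 16*103 = 1648)
1/(R + b(79)) = 1/(1648 + 63/79) = 1/(130255/79) = 79/130255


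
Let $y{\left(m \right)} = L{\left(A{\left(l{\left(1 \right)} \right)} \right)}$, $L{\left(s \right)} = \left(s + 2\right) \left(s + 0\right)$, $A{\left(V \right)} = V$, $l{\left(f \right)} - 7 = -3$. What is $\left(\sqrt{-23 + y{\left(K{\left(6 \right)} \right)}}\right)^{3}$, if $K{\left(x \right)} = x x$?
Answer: $1$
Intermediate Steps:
$l{\left(f \right)} = 4$ ($l{\left(f \right)} = 7 - 3 = 4$)
$L{\left(s \right)} = s \left(2 + s\right)$ ($L{\left(s \right)} = \left(2 + s\right) s = s \left(2 + s\right)$)
$K{\left(x \right)} = x^{2}$
$y{\left(m \right)} = 24$ ($y{\left(m \right)} = 4 \left(2 + 4\right) = 4 \cdot 6 = 24$)
$\left(\sqrt{-23 + y{\left(K{\left(6 \right)} \right)}}\right)^{3} = \left(\sqrt{-23 + 24}\right)^{3} = \left(\sqrt{1}\right)^{3} = 1^{3} = 1$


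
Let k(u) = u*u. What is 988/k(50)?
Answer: 247/625 ≈ 0.39520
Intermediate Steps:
k(u) = u²
988/k(50) = 988/(50²) = 988/2500 = 988*(1/2500) = 247/625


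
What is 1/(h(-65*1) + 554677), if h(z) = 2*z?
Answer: 1/554547 ≈ 1.8033e-6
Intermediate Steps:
1/(h(-65*1) + 554677) = 1/(2*(-65*1) + 554677) = 1/(2*(-65) + 554677) = 1/(-130 + 554677) = 1/554547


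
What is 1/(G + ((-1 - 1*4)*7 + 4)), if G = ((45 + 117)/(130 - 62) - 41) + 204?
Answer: 34/4569 ≈ 0.0074415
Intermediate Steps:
G = 5623/34 (G = (162/68 - 41) + 204 = (162*(1/68) - 41) + 204 = (81/34 - 41) + 204 = -1313/34 + 204 = 5623/34 ≈ 165.38)
1/(G + ((-1 - 1*4)*7 + 4)) = 1/(5623/34 + ((-1 - 1*4)*7 + 4)) = 1/(5623/34 + ((-1 - 4)*7 + 4)) = 1/(5623/34 + (-5*7 + 4)) = 1/(5623/34 + (-35 + 4)) = 1/(5623/34 - 31) = 1/(4569/34) = 34/4569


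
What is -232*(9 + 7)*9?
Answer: -33408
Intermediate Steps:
-232*(9 + 7)*9 = -3712*9 = -232*144 = -33408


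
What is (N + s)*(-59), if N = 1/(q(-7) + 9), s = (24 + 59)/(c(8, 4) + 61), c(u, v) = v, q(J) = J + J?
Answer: -826/13 ≈ -63.538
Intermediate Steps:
q(J) = 2*J
s = 83/65 (s = (24 + 59)/(4 + 61) = 83/65 ≈ 1.2769)
N = -1/5 (N = 1/(2*(-7) + 9) = 1/(-14 + 9) = 1/(-5) = -1/5 ≈ -0.20000)
(N + s)*(-59) = (-1/5 + 83/65)*(-59) = (14/13)*(-59) = -826/13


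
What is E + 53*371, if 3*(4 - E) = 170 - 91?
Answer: 58922/3 ≈ 19641.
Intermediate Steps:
E = -67/3 (E = 4 - (170 - 91)/3 = 4 - 1/3*79 = 4 - 79/3 = -67/3 ≈ -22.333)
E + 53*371 = -67/3 + 53*371 = -67/3 + 19663 = 58922/3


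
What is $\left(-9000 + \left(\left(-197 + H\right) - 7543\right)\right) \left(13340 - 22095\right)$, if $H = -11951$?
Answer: $251189705$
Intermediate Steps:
$\left(-9000 + \left(\left(-197 + H\right) - 7543\right)\right) \left(13340 - 22095\right) = \left(-9000 - 19691\right) \left(13340 - 22095\right) = \left(-9000 - 19691\right) \left(-8755\right) = \left(-28691\right) \left(-8755\right) = 251189705$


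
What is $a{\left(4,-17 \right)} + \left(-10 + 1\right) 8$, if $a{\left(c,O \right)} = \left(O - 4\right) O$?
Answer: $285$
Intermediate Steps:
$a{\left(c,O \right)} = O \left(-4 + O\right)$ ($a{\left(c,O \right)} = \left(-4 + O\right) O = O \left(-4 + O\right)$)
$a{\left(4,-17 \right)} + \left(-10 + 1\right) 8 = - 17 \left(-4 - 17\right) + \left(-10 + 1\right) 8 = \left(-17\right) \left(-21\right) - 72 = 357 - 72 = 285$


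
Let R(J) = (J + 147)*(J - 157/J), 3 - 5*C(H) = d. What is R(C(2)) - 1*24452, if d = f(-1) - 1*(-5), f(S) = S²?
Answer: 344204/25 ≈ 13768.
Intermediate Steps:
d = 6 (d = (-1)² - 1*(-5) = 1 + 5 = 6)
C(H) = -⅗ (C(H) = ⅗ - ⅕*6 = ⅗ - 6/5 = -⅗)
R(J) = (147 + J)*(J - 157/J)
R(C(2)) - 1*24452 = (-157 + (-⅗)² - 23079/(-⅗) + 147*(-⅗)) - 1*24452 = (-157 + 9/25 - 23079*(-5/3) - 441/5) - 24452 = (-157 + 9/25 + 38465 - 441/5) - 24452 = 955504/25 - 24452 = 344204/25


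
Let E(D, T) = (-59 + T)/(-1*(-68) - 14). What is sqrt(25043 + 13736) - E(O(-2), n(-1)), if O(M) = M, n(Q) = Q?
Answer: 10/9 + sqrt(38779) ≈ 198.03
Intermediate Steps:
E(D, T) = -59/54 + T/54 (E(D, T) = (-59 + T)/(68 - 14) = (-59 + T)/54 = (-59 + T)*(1/54) = -59/54 + T/54)
sqrt(25043 + 13736) - E(O(-2), n(-1)) = sqrt(25043 + 13736) - (-59/54 + (1/54)*(-1)) = sqrt(38779) - (-59/54 - 1/54) = sqrt(38779) - 1*(-10/9) = sqrt(38779) + 10/9 = 10/9 + sqrt(38779)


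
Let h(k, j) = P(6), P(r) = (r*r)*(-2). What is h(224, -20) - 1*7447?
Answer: -7519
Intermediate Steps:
P(r) = -2*r**2 (P(r) = r**2*(-2) = -2*r**2)
h(k, j) = -72 (h(k, j) = -2*6**2 = -2*36 = -72)
h(224, -20) - 1*7447 = -72 - 1*7447 = -72 - 7447 = -7519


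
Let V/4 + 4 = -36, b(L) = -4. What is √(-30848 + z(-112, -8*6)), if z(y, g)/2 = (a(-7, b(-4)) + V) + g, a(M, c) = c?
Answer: 2*I*√7818 ≈ 176.84*I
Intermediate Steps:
V = -160 (V = -16 + 4*(-36) = -16 - 144 = -160)
z(y, g) = -328 + 2*g (z(y, g) = 2*((-4 - 160) + g) = 2*(-164 + g) = -328 + 2*g)
√(-30848 + z(-112, -8*6)) = √(-30848 + (-328 + 2*(-8*6))) = √(-30848 + (-328 + 2*(-48))) = √(-30848 + (-328 - 96)) = √(-30848 - 424) = √(-31272) = 2*I*√7818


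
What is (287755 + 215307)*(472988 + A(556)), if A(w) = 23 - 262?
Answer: 237822057438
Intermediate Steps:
A(w) = -239
(287755 + 215307)*(472988 + A(556)) = (287755 + 215307)*(472988 - 239) = 503062*472749 = 237822057438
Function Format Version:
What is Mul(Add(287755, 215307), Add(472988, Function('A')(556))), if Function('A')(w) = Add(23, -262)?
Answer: 237822057438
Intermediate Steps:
Function('A')(w) = -239
Mul(Add(287755, 215307), Add(472988, Function('A')(556))) = Mul(Add(287755, 215307), Add(472988, -239)) = Mul(503062, 472749) = 237822057438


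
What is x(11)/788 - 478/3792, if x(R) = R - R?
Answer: -239/1896 ≈ -0.12605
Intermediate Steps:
x(R) = 0
x(11)/788 - 478/3792 = 0/788 - 478/3792 = 0*(1/788) - 478*1/3792 = 0 - 239/1896 = -239/1896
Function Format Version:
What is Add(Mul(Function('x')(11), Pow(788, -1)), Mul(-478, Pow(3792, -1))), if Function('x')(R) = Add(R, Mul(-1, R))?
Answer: Rational(-239, 1896) ≈ -0.12605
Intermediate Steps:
Function('x')(R) = 0
Add(Mul(Function('x')(11), Pow(788, -1)), Mul(-478, Pow(3792, -1))) = Add(Mul(0, Pow(788, -1)), Mul(-478, Pow(3792, -1))) = Add(Mul(0, Rational(1, 788)), Mul(-478, Rational(1, 3792))) = Add(0, Rational(-239, 1896)) = Rational(-239, 1896)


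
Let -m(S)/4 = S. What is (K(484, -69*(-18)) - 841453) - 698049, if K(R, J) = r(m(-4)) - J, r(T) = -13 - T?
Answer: -1540773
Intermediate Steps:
m(S) = -4*S
K(R, J) = -29 - J (K(R, J) = (-13 - (-4)*(-4)) - J = (-13 - 1*16) - J = (-13 - 16) - J = -29 - J)
(K(484, -69*(-18)) - 841453) - 698049 = ((-29 - (-69)*(-18)) - 841453) - 698049 = ((-29 - 1*1242) - 841453) - 698049 = ((-29 - 1242) - 841453) - 698049 = (-1271 - 841453) - 698049 = -842724 - 698049 = -1540773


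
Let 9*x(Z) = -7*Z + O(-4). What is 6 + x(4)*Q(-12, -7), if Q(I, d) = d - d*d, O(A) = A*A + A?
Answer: 950/9 ≈ 105.56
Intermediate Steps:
O(A) = A + A² (O(A) = A² + A = A + A²)
Q(I, d) = d - d²
x(Z) = 4/3 - 7*Z/9 (x(Z) = (-7*Z - 4*(1 - 4))/9 = (-7*Z - 4*(-3))/9 = (-7*Z + 12)/9 = (12 - 7*Z)/9 = 4/3 - 7*Z/9)
6 + x(4)*Q(-12, -7) = 6 + (4/3 - 7/9*4)*(-7*(1 - 1*(-7))) = 6 + (4/3 - 28/9)*(-7*(1 + 7)) = 6 - (-112)*8/9 = 6 - 16/9*(-56) = 6 + 896/9 = 950/9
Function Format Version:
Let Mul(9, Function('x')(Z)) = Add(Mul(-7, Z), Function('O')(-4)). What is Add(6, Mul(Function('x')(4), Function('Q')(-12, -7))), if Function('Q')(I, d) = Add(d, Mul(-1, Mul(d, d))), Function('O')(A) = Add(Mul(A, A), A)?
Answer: Rational(950, 9) ≈ 105.56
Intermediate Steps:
Function('O')(A) = Add(A, Pow(A, 2)) (Function('O')(A) = Add(Pow(A, 2), A) = Add(A, Pow(A, 2)))
Function('Q')(I, d) = Add(d, Mul(-1, Pow(d, 2)))
Function('x')(Z) = Add(Rational(4, 3), Mul(Rational(-7, 9), Z)) (Function('x')(Z) = Mul(Rational(1, 9), Add(Mul(-7, Z), Mul(-4, Add(1, -4)))) = Mul(Rational(1, 9), Add(Mul(-7, Z), Mul(-4, -3))) = Mul(Rational(1, 9), Add(Mul(-7, Z), 12)) = Mul(Rational(1, 9), Add(12, Mul(-7, Z))) = Add(Rational(4, 3), Mul(Rational(-7, 9), Z)))
Add(6, Mul(Function('x')(4), Function('Q')(-12, -7))) = Add(6, Mul(Add(Rational(4, 3), Mul(Rational(-7, 9), 4)), Mul(-7, Add(1, Mul(-1, -7))))) = Add(6, Mul(Add(Rational(4, 3), Rational(-28, 9)), Mul(-7, Add(1, 7)))) = Add(6, Mul(Rational(-16, 9), Mul(-7, 8))) = Add(6, Mul(Rational(-16, 9), -56)) = Add(6, Rational(896, 9)) = Rational(950, 9)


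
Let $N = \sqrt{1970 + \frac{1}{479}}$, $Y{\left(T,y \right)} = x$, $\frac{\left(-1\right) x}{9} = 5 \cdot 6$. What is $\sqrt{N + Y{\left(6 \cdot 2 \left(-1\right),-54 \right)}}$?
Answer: $\frac{\sqrt{-61949070 + 479 \sqrt{451999249}}}{479} \approx 15.02 i$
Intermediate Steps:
$x = -270$ ($x = - 9 \cdot 5 \cdot 6 = \left(-9\right) 30 = -270$)
$Y{\left(T,y \right)} = -270$
$N = \frac{\sqrt{451999249}}{479}$ ($N = \sqrt{1970 + \frac{1}{479}} = \sqrt{\frac{943631}{479}} = \frac{\sqrt{451999249}}{479} \approx 44.385$)
$\sqrt{N + Y{\left(6 \cdot 2 \left(-1\right),-54 \right)}} = \sqrt{\frac{\sqrt{451999249}}{479} - 270} = \sqrt{-270 + \frac{\sqrt{451999249}}{479}}$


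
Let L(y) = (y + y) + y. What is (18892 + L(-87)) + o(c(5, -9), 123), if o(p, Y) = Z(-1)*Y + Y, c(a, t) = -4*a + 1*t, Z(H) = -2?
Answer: 18508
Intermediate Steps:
c(a, t) = t - 4*a (c(a, t) = -4*a + t = t - 4*a)
L(y) = 3*y (L(y) = 2*y + y = 3*y)
o(p, Y) = -Y (o(p, Y) = -2*Y + Y = -Y)
(18892 + L(-87)) + o(c(5, -9), 123) = (18892 + 3*(-87)) - 1*123 = (18892 - 261) - 123 = 18631 - 123 = 18508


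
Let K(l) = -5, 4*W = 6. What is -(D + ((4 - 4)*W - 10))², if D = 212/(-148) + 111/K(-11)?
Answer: -38713284/34225 ≈ -1131.1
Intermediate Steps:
W = 3/2 (W = (¼)*6 = 3/2 ≈ 1.5000)
D = -4372/185 (D = 212/(-148) + 111/(-5) = 212*(-1/148) + 111*(-⅕) = -53/37 - 111/5 = -4372/185 ≈ -23.632)
-(D + ((4 - 4)*W - 10))² = -(-4372/185 + ((4 - 4)*(3/2) - 10))² = -(-4372/185 + (0*(3/2) - 10))² = -(-4372/185 + (0 - 10))² = -(-4372/185 - 10)² = -(-6222/185)² = -1*38713284/34225 = -38713284/34225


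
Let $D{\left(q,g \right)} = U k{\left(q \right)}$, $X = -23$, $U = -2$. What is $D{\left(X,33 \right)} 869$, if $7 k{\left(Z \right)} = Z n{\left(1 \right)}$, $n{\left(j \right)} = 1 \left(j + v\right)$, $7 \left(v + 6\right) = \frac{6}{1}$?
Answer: $- \frac{1159246}{49} \approx -23658.0$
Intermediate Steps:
$v = - \frac{36}{7}$ ($v = -6 + \frac{6 \cdot 1^{-1}}{7} = -6 + \frac{6 \cdot 1}{7} = -6 + \frac{1}{7} \cdot 6 = -6 + \frac{6}{7} = - \frac{36}{7} \approx -5.1429$)
$n{\left(j \right)} = - \frac{36}{7} + j$ ($n{\left(j \right)} = 1 \left(j - \frac{36}{7}\right) = 1 \left(- \frac{36}{7} + j\right) = - \frac{36}{7} + j$)
$k{\left(Z \right)} = - \frac{29 Z}{49}$ ($k{\left(Z \right)} = \frac{Z \left(- \frac{36}{7} + 1\right)}{7} = \frac{Z \left(- \frac{29}{7}\right)}{7} = \frac{\left(- \frac{29}{7}\right) Z}{7} = - \frac{29 Z}{49}$)
$D{\left(q,g \right)} = \frac{58 q}{49}$ ($D{\left(q,g \right)} = - 2 \left(- \frac{29 q}{49}\right) = \frac{58 q}{49}$)
$D{\left(X,33 \right)} 869 = \frac{58}{49} \left(-23\right) 869 = \left(- \frac{1334}{49}\right) 869 = - \frac{1159246}{49}$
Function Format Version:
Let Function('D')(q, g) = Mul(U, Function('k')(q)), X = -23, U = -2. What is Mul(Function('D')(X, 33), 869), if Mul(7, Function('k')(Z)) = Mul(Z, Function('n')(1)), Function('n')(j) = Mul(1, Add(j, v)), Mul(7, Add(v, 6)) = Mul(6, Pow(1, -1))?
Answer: Rational(-1159246, 49) ≈ -23658.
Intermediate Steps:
v = Rational(-36, 7) (v = Add(-6, Mul(Rational(1, 7), Mul(6, Pow(1, -1)))) = Add(-6, Mul(Rational(1, 7), Mul(6, 1))) = Add(-6, Mul(Rational(1, 7), 6)) = Add(-6, Rational(6, 7)) = Rational(-36, 7) ≈ -5.1429)
Function('n')(j) = Add(Rational(-36, 7), j) (Function('n')(j) = Mul(1, Add(j, Rational(-36, 7))) = Mul(1, Add(Rational(-36, 7), j)) = Add(Rational(-36, 7), j))
Function('k')(Z) = Mul(Rational(-29, 49), Z) (Function('k')(Z) = Mul(Rational(1, 7), Mul(Z, Add(Rational(-36, 7), 1))) = Mul(Rational(1, 7), Mul(Z, Rational(-29, 7))) = Mul(Rational(1, 7), Mul(Rational(-29, 7), Z)) = Mul(Rational(-29, 49), Z))
Function('D')(q, g) = Mul(Rational(58, 49), q) (Function('D')(q, g) = Mul(-2, Mul(Rational(-29, 49), q)) = Mul(Rational(58, 49), q))
Mul(Function('D')(X, 33), 869) = Mul(Mul(Rational(58, 49), -23), 869) = Mul(Rational(-1334, 49), 869) = Rational(-1159246, 49)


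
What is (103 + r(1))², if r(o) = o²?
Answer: 10816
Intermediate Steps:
(103 + r(1))² = (103 + 1²)² = (103 + 1)² = 104² = 10816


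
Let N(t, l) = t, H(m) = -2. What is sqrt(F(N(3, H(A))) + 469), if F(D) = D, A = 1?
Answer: 2*sqrt(118) ≈ 21.726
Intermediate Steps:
sqrt(F(N(3, H(A))) + 469) = sqrt(3 + 469) = sqrt(472) = 2*sqrt(118)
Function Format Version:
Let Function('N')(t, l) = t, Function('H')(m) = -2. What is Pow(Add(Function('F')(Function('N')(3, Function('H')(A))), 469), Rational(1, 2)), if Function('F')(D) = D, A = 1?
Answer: Mul(2, Pow(118, Rational(1, 2))) ≈ 21.726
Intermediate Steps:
Pow(Add(Function('F')(Function('N')(3, Function('H')(A))), 469), Rational(1, 2)) = Pow(Add(3, 469), Rational(1, 2)) = Pow(472, Rational(1, 2)) = Mul(2, Pow(118, Rational(1, 2)))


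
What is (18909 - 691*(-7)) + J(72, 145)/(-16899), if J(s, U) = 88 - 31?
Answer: 133761199/5633 ≈ 23746.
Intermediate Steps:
J(s, U) = 57
(18909 - 691*(-7)) + J(72, 145)/(-16899) = (18909 - 691*(-7)) + 57/(-16899) = (18909 + 4837) + 57*(-1/16899) = 23746 - 19/5633 = 133761199/5633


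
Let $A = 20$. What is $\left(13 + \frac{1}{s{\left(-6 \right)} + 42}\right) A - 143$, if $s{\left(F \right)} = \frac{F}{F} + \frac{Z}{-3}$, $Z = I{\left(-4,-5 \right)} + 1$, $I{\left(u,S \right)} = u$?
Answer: $\frac{1292}{11} \approx 117.45$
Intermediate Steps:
$Z = -3$ ($Z = -4 + 1 = -3$)
$s{\left(F \right)} = 2$ ($s{\left(F \right)} = \frac{F}{F} - \frac{3}{-3} = 1 - -1 = 1 + 1 = 2$)
$\left(13 + \frac{1}{s{\left(-6 \right)} + 42}\right) A - 143 = \left(13 + \frac{1}{2 + 42}\right) 20 - 143 = \left(13 + \frac{1}{44}\right) 20 - 143 = \frac{573}{44} \cdot 20 - 143 = \frac{2865}{11} - 143 = \frac{1292}{11}$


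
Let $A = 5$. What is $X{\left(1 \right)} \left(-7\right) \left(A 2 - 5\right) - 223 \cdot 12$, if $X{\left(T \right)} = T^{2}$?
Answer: $-2711$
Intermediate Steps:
$X{\left(1 \right)} \left(-7\right) \left(A 2 - 5\right) - 223 \cdot 12 = 1^{2} \left(-7\right) \left(5 \cdot 2 - 5\right) - 223 \cdot 12 = 1 \left(-7\right) \left(10 - 5\right) - 2676 = \left(-7\right) 5 - 2676 = -35 - 2676 = -2711$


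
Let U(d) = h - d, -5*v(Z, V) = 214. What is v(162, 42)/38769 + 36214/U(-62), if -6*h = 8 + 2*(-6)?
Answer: 10529834129/18221430 ≈ 577.88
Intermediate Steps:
v(Z, V) = -214/5 (v(Z, V) = -⅕*214 = -214/5)
h = ⅔ (h = -(8 + 2*(-6))/6 = -(8 - 12)/6 = -⅙*(-4) = ⅔ ≈ 0.66667)
U(d) = ⅔ - d
v(162, 42)/38769 + 36214/U(-62) = -214/5/38769 + 36214/(⅔ - 1*(-62)) = -214/5*1/38769 + 36214/(⅔ + 62) = -214/193845 + 36214/(188/3) = -214/193845 + 36214*(3/188) = -214/193845 + 54321/94 = 10529834129/18221430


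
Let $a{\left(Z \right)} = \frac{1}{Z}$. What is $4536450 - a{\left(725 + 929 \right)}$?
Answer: $\frac{7503288299}{1654} \approx 4.5364 \cdot 10^{6}$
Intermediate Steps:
$4536450 - a{\left(725 + 929 \right)} = 4536450 - \frac{1}{725 + 929} = 4536450 - \frac{1}{1654} = \frac{7503288299}{1654}$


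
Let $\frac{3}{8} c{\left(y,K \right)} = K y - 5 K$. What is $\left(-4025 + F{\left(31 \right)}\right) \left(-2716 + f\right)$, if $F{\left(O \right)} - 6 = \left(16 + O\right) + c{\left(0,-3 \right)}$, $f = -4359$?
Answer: $27818900$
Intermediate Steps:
$c{\left(y,K \right)} = - \frac{40 K}{3} + \frac{8 K y}{3}$ ($c{\left(y,K \right)} = \frac{8 \left(K y - 5 K\right)}{3} = \frac{8 \left(- 5 K + K y\right)}{3} = - \frac{40 K}{3} + \frac{8 K y}{3}$)
$F{\left(O \right)} = 62 + O$ ($F{\left(O \right)} = 6 + \left(\left(16 + O\right) + \frac{8}{3} \left(-3\right) \left(-5 + 0\right)\right) = 6 + \left(\left(16 + O\right) + \frac{8}{3} \left(-3\right) \left(-5\right)\right) = 6 + \left(\left(16 + O\right) + 40\right) = 6 + \left(56 + O\right) = 62 + O$)
$\left(-4025 + F{\left(31 \right)}\right) \left(-2716 + f\right) = \left(-4025 + \left(62 + 31\right)\right) \left(-2716 - 4359\right) = \left(-4025 + 93\right) \left(-7075\right) = \left(-3932\right) \left(-7075\right) = 27818900$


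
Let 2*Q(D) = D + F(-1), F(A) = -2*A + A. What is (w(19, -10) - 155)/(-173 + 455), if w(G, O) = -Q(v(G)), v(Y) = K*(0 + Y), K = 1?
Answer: -55/94 ≈ -0.58511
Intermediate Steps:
F(A) = -A
v(Y) = Y (v(Y) = 1*(0 + Y) = 1*Y = Y)
Q(D) = 1/2 + D/2 (Q(D) = (D - 1*(-1))/2 = (D + 1)/2 = (1 + D)/2 = 1/2 + D/2)
w(G, O) = -1/2 - G/2 (w(G, O) = -(1/2 + G/2) = -1/2 - G/2)
(w(19, -10) - 155)/(-173 + 455) = ((-1/2 - 1/2*19) - 155)/(-173 + 455) = ((-1/2 - 19/2) - 155)/282 = (-10 - 155)*(1/282) = -165*1/282 = -55/94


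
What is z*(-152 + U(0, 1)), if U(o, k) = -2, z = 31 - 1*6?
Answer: -3850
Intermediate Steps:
z = 25 (z = 31 - 6 = 25)
z*(-152 + U(0, 1)) = 25*(-152 - 2) = 25*(-154) = -3850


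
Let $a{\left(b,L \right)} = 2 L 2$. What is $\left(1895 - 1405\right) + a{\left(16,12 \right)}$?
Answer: $538$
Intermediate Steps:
$a{\left(b,L \right)} = 4 L$
$\left(1895 - 1405\right) + a{\left(16,12 \right)} = \left(1895 - 1405\right) + 4 \cdot 12 = 490 + 48 = 538$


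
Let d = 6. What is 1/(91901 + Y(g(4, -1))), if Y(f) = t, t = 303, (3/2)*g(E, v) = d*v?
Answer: 1/92204 ≈ 1.0846e-5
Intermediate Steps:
g(E, v) = 4*v (g(E, v) = 2*(6*v)/3 = 4*v)
Y(f) = 303
1/(91901 + Y(g(4, -1))) = 1/(91901 + 303) = 1/92204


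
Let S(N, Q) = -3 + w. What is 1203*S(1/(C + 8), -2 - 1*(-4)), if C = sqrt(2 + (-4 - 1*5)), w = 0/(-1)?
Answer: -3609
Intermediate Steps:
w = 0 (w = 0*(-1) = 0)
C = I*sqrt(7) (C = sqrt(2 + (-4 - 5)) = sqrt(2 - 9) = sqrt(-7) = I*sqrt(7) ≈ 2.6458*I)
S(N, Q) = -3 (S(N, Q) = -3 + 0 = -3)
1203*S(1/(C + 8), -2 - 1*(-4)) = 1203*(-3) = -3609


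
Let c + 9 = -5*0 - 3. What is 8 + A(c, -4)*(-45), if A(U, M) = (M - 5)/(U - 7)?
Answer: -253/19 ≈ -13.316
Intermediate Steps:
c = -12 (c = -9 + (-5*0 - 3) = -9 + (0 - 3) = -9 - 3 = -12)
A(U, M) = (-5 + M)/(-7 + U)
8 + A(c, -4)*(-45) = 8 + ((-5 - 4)/(-7 - 12))*(-45) = 8 + (-9/(-19))*(-45) = 8 - 1/19*(-9)*(-45) = 8 + (9/19)*(-45) = 8 - 405/19 = -253/19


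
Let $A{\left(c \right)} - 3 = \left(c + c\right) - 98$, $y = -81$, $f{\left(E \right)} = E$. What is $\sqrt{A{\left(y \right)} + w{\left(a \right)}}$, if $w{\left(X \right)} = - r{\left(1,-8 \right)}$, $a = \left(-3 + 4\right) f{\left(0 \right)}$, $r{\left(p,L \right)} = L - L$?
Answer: $i \sqrt{257} \approx 16.031 i$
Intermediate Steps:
$r{\left(p,L \right)} = 0$
$A{\left(c \right)} = -95 + 2 c$ ($A{\left(c \right)} = 3 + \left(\left(c + c\right) - 98\right) = 3 + \left(2 c - 98\right) = 3 + \left(-98 + 2 c\right) = -95 + 2 c$)
$a = 0$ ($a = \left(-3 + 4\right) 0 = 1 \cdot 0 = 0$)
$w{\left(X \right)} = 0$ ($w{\left(X \right)} = \left(-1\right) 0 = 0$)
$\sqrt{A{\left(y \right)} + w{\left(a \right)}} = \sqrt{\left(-95 + 2 \left(-81\right)\right) + 0} = \sqrt{\left(-95 - 162\right) + 0} = \sqrt{-257 + 0} = \sqrt{-257} = i \sqrt{257}$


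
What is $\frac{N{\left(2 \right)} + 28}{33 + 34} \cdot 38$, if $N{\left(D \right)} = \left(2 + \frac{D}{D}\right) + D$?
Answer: $\frac{1254}{67} \approx 18.716$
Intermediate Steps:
$N{\left(D \right)} = 3 + D$ ($N{\left(D \right)} = \left(2 + 1\right) + D = 3 + D$)
$\frac{N{\left(2 \right)} + 28}{33 + 34} \cdot 38 = \frac{\left(3 + 2\right) + 28}{33 + 34} \cdot 38 = \frac{5 + 28}{67} \cdot 38 = 33 \cdot \frac{1}{67} \cdot 38 = \frac{33}{67} \cdot 38 = \frac{1254}{67}$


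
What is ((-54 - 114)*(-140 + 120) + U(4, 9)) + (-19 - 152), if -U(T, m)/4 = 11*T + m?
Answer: 2977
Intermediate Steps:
U(T, m) = -44*T - 4*m (U(T, m) = -4*(11*T + m) = -4*(m + 11*T) = -44*T - 4*m)
((-54 - 114)*(-140 + 120) + U(4, 9)) + (-19 - 152) = ((-54 - 114)*(-140 + 120) + (-44*4 - 4*9)) + (-19 - 152) = (-168*(-20) + (-176 - 36)) - 171 = (3360 - 212) - 171 = 3148 - 171 = 2977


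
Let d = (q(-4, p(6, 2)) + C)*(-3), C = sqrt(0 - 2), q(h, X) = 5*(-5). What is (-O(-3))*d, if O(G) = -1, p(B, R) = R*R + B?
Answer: 75 - 3*I*sqrt(2) ≈ 75.0 - 4.2426*I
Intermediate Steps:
p(B, R) = B + R**2 (p(B, R) = R**2 + B = B + R**2)
q(h, X) = -25
C = I*sqrt(2) (C = sqrt(-2) = I*sqrt(2) ≈ 1.4142*I)
d = 75 - 3*I*sqrt(2) (d = (-25 + I*sqrt(2))*(-3) = 75 - 3*I*sqrt(2) ≈ 75.0 - 4.2426*I)
(-O(-3))*d = (-1*(-1))*(75 - 3*I*sqrt(2)) = 1*(75 - 3*I*sqrt(2)) = 75 - 3*I*sqrt(2)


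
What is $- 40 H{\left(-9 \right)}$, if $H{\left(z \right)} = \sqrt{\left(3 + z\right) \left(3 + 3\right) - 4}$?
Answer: $- 80 i \sqrt{10} \approx - 252.98 i$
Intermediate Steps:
$H{\left(z \right)} = \sqrt{14 + 6 z}$ ($H{\left(z \right)} = \sqrt{\left(3 + z\right) 6 - 4} = \sqrt{\left(18 + 6 z\right) - 4} = \sqrt{14 + 6 z}$)
$- 40 H{\left(-9 \right)} = - 40 \sqrt{14 + 6 \left(-9\right)} = - 40 \sqrt{14 - 54} = - 40 \sqrt{-40} = - 40 \cdot 2 i \sqrt{10} = - 80 i \sqrt{10}$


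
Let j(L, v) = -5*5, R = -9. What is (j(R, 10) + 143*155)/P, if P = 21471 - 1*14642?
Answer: 22140/6829 ≈ 3.2421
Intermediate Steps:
j(L, v) = -25
P = 6829 (P = 21471 - 14642 = 6829)
(j(R, 10) + 143*155)/P = (-25 + 143*155)/6829 = (-25 + 22165)*(1/6829) = 22140*(1/6829) = 22140/6829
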